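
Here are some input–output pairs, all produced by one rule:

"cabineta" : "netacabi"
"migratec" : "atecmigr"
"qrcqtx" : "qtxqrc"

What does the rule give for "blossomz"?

What's happening: swap the front and back halves of the string.
Doing the same to "blossomz": "somzblos".

somzblos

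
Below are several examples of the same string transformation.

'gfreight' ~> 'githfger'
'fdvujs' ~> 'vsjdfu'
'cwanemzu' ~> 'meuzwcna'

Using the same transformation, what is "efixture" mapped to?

uterfexi

Looking at the pairs, the operation is to swap each adjacent pair of characters (1↔2, 3↔4, ...), then swap the front and back halves of the string.
Applying both steps to "efixture": "fexiuter", then "uterfexi".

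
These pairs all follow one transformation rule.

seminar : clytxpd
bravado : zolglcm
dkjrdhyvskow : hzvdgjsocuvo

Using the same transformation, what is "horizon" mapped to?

The rule is to shift every letter 11 places forward in the alphabet (wrapping around), then reverse the string.
For "horizon", step one produces "szctkzy"; step two turns that into "yzktczs".

yzktczs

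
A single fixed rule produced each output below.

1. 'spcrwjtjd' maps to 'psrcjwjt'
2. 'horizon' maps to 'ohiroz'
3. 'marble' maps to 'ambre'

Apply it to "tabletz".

atlbte

Looking at the pairs, the operation is to swap each adjacent pair of characters (1↔2, 3↔4, ...), then delete the last character.
"tabletz" → "atlbtez" → "atlbte".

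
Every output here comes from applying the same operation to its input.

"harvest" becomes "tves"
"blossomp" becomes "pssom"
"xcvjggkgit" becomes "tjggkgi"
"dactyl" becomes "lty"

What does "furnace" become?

enac

The pattern: delete the first 3 characters, then move the last character to the front.
"furnace" → "nace" → "enac".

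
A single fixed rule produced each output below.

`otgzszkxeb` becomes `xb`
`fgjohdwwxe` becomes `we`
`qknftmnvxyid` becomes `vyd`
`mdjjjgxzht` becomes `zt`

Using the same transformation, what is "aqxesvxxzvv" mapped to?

xv

What's happening: keep every other character starting from the second (positions 2nd, 4th, 6th, ...), then delete the first 3 characters.
Starting from "aqxesvxxzvv": after the first operation, "qevxv"; after the second, "xv".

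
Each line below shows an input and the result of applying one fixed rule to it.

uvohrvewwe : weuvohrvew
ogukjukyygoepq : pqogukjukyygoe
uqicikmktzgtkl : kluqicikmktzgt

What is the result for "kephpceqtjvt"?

In each case the input is transformed by: move the last 2 characters to the front (rotate right by 2).
For "kephpceqtjvt" the result is "vtkephpceqtj".

vtkephpceqtj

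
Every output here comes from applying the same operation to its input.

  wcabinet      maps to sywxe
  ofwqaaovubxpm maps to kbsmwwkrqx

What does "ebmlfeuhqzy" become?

The rule is to shift every letter 4 places backward in the alphabet (wrapping around), then delete the last 3 characters.
Starting from "ebmlfeuhqzy": after the first operation, "axihbaqdmvu"; after the second, "axihbaqd".
(Check on "ofwqaaovubxpm": → "kbsmwwkrqxtli" → "kbsmwwkrqx" ✓)

axihbaqd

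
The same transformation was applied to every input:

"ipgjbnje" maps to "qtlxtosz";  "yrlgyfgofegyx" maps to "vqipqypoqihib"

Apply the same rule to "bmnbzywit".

The transformation: shift every letter 10 places forward in the alphabet (wrapping around), then move the first 2 characters to the end (rotate left by 2).
Doing the same to "bmnbzywit": "xljigsdlw".

xljigsdlw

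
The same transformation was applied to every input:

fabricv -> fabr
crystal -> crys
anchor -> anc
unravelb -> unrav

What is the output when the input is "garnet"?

gar

Looking at the pairs, the operation is to delete the last 3 characters.
Applying that to "garnet" gives "gar".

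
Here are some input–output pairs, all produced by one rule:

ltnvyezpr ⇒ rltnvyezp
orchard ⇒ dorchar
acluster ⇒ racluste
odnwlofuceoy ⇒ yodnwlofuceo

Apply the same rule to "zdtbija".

The rule is to move the last character to the front.
For "zdtbija" the result is "azdtbij".

azdtbij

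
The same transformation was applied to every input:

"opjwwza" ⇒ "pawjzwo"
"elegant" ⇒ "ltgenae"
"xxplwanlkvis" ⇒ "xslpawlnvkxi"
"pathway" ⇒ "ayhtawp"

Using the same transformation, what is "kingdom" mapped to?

Each output is the input with this applied: swap the first and last characters, then swap each adjacent pair of characters (1↔2, 3↔4, ...).
On "kingdom" that produces "imgnodk".

imgnodk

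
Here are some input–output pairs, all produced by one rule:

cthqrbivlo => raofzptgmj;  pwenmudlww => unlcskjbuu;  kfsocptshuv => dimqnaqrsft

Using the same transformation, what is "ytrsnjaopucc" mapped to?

What's happening: swap each adjacent pair of characters (1↔2, 3↔4, ...), then shift every letter 2 places backward in the alphabet (wrapping around).
Starting from "ytrsnjaopucc": after the first operation, "tysrjnoaupcc"; after the second, "rwqphlmysnaa".

rwqphlmysnaa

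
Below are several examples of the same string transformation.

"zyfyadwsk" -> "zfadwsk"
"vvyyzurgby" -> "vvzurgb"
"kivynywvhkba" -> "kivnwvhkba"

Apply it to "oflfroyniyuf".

Rule — remove every "y".
"oflfroyniyuf" → "oflfroniuf".

oflfroniuf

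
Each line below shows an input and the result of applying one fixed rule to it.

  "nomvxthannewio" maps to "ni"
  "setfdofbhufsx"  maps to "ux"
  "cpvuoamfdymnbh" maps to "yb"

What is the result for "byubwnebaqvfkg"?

The pattern: keep one character in every 3, starting at position 1 (positions 1st, 4th, 7th, ...), then delete the first 3 characters.
For "byubwnebaqvfkg", step one produces "bbeqk"; step two turns that into "qk".
(Check on "cpvuoamfdymnbh": → "cumyb" → "yb" ✓)

qk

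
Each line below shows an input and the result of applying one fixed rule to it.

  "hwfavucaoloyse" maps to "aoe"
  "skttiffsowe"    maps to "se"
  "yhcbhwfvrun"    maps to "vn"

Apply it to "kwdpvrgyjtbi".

yb

The transformation: keep one character in every 3, starting at position 2 (positions 2nd, 5th, 8th, ...), then delete the first 2 characters.
So "kwdpvrgyjtbi" becomes "yb".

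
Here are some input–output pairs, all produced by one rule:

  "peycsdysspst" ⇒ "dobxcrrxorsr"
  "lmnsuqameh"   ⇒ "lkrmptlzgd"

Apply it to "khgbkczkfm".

What's happening: swap each adjacent pair of characters (1↔2, 3↔4, ...), then shift every letter 1 place backward in the alphabet (wrapping around).
"khgbkczkfm" → "hkbgckkzmf" → "gjafbjjyle".

gjafbjjyle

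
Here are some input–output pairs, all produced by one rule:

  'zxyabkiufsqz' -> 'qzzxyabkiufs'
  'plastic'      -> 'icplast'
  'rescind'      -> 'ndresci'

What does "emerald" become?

ldemera

Looking at the pairs, the operation is to move the last 2 characters to the front (rotate right by 2).
Applying that to "emerald" gives "ldemera".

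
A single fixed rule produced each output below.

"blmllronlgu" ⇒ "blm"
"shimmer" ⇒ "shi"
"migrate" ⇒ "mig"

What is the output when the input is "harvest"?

In each case the input is transformed by: keep only the first 3 characters.
"harvest" → "har".

har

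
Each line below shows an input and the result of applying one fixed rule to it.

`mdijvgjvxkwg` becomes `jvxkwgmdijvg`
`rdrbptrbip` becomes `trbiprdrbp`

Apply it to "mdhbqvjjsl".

vjjslmdhbq

The transformation: swap the front and back halves of the string.
Doing the same to "mdhbqvjjsl": "vjjslmdhbq".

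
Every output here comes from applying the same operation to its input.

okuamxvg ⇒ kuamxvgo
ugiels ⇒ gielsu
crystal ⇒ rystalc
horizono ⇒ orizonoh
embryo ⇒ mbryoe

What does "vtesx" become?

Rule — move the first character to the end.
So "vtesx" becomes "tesxv".

tesxv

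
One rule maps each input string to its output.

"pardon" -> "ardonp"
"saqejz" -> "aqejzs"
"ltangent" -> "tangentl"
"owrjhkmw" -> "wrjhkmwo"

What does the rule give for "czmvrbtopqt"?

What's happening: move the first character to the end.
For "czmvrbtopqt" the result is "zmvrbtopqtc".

zmvrbtopqtc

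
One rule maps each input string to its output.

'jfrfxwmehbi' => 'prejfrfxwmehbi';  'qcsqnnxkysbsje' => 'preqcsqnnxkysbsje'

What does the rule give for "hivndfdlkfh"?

Looking at the pairs, the operation is to prepend "pre".
So "hivndfdlkfh" becomes "prehivndfdlkfh".

prehivndfdlkfh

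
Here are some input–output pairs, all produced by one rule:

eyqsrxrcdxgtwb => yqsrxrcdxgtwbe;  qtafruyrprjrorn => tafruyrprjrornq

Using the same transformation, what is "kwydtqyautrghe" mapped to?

Each output is the input with this applied: move the first character to the end.
Doing the same to "kwydtqyautrghe": "wydtqyautrghek".

wydtqyautrghek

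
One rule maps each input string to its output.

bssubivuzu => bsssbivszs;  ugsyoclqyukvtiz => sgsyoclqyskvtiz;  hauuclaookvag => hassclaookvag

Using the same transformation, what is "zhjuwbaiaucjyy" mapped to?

zhjswbaiascjyy

The rule is to replace every "u" with "s".
On "zhjuwbaiaucjyy" that produces "zhjswbaiascjyy".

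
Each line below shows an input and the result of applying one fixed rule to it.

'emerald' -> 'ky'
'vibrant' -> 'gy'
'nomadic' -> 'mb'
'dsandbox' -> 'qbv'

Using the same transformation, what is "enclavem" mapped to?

lyk

Each output is the input with this applied: shift every letter 2 places backward in the alphabet (wrapping around), then keep one character in every 3, starting at position 2 (positions 2nd, 5th, 8th, ...).
Applying both steps to "enclavem": "clajytck", then "lyk".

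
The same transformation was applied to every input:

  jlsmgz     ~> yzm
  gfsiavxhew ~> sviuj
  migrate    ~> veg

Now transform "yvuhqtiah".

iugn

Rule — keep every other character starting from the second (positions 2nd, 4th, 6th, ...), then shift every letter 13 places forward in the alphabet (wrapping around) — i.e. ROT13.
On "yvuhqtiah": the first step gives "vhta", and the second then gives "iugn".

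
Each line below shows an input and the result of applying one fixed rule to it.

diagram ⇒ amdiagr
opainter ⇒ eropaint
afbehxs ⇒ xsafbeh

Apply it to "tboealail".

The pattern: move the last 2 characters to the front (rotate right by 2).
So "tboealail" becomes "iltboeala".

iltboeala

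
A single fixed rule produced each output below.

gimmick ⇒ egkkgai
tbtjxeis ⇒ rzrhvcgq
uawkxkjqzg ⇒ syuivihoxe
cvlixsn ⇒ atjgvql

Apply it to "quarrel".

osyppcj

In each case the input is transformed by: shift every letter 2 places backward in the alphabet (wrapping around).
"quarrel" → "osyppcj".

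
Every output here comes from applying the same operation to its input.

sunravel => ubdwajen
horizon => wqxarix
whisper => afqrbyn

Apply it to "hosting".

In each case the input is transformed by: move the last character to the front, then shift every letter 9 places forward in the alphabet (wrapping around).
Starting from "hosting": after the first operation, "ghostin"; after the second, "pqxbcrw".

pqxbcrw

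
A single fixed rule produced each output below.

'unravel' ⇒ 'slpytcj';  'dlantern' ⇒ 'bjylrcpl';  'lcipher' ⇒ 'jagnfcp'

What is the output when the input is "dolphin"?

bmjnfgl

The rule is to shift every letter 2 places backward in the alphabet (wrapping around).
Doing the same to "dolphin": "bmjnfgl".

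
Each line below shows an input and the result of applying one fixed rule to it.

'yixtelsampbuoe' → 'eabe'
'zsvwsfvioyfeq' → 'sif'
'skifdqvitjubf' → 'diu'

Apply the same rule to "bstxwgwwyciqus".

In each case the input is transformed by: delete the first 3 characters, then keep one character in every 3, starting at position 2 (positions 2nd, 5th, 8th, ...).
Working it through for "bstxwgwwyciqus": intermediate "xwgwwyciqus", final "wwis".

wwis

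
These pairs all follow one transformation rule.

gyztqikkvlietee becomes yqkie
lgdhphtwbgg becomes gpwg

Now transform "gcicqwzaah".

cqa

The transformation: keep one character in every 3, starting at position 2 (positions 2nd, 5th, 8th, ...).
"gcicqwzaah" → "cqa".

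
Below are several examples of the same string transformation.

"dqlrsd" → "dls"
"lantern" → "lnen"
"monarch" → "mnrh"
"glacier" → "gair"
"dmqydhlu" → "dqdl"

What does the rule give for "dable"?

dbe

Looking at the pairs, the operation is to keep every other character starting from the first (positions 1st, 3rd, 5th, ...).
For "dable" the result is "dbe".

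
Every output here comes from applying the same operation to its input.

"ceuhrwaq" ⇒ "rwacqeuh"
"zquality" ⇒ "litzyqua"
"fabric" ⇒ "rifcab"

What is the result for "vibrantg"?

antvgibr

The pattern: swap the first and last characters, then swap the front and back halves of the string.
On "vibrantg": the first step gives "gibrantv", and the second then gives "antvgibr".
(Check on "zquality": → "yqualitz" → "litzyqua" ✓)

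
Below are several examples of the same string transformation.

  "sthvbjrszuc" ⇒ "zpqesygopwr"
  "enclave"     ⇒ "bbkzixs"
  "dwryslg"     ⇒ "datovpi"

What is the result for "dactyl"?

Rule — shift every letter 3 places backward in the alphabet (wrapping around), then move the last character to the front.
Applying both steps to "dactyl": "axzqvi", then "iaxzqv".

iaxzqv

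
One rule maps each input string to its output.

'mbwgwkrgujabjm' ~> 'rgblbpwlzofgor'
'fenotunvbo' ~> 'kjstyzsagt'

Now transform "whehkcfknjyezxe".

bmjmphkpsodjecj

The pattern: shift every letter 5 places forward in the alphabet (wrapping around).
So "whehkcfknjyezxe" becomes "bmjmphkpsodjecj".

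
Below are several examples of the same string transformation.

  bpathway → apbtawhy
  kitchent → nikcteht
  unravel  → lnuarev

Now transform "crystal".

lrcsyat

Looking at the pairs, the operation is to swap each adjacent pair of characters (1↔2, 3↔4, ...), then move the last character to the front.
Starting from "crystal": after the first operation, "rcsyatl"; after the second, "lrcsyat".
(Check on "bpathway": → "pbtawhya" → "apbtawhy" ✓)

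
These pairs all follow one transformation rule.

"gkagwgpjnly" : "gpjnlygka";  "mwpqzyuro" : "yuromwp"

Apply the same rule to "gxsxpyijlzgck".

Rule — move the first 3 characters to the end (rotate left by 3), then delete the first 2 characters.
So "gxsxpyijlzgck" becomes "yijlzgckgxs".

yijlzgckgxs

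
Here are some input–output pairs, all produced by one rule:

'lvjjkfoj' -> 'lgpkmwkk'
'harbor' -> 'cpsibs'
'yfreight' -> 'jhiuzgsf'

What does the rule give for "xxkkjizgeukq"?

Rule — swap the front and back halves of the string, then shift every letter 1 place forward in the alphabet (wrapping around).
Applying both steps to "xxkkjizgeukq": "zgeukqxxkkji", then "ahfvlryyllkj".

ahfvlryyllkj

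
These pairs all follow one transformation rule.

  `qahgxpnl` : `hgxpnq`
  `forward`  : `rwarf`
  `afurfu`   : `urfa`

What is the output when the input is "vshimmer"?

himmev

In each case the input is transformed by: swap the first and last characters, then delete the first 2 characters.
"vshimmer" → "rshimmev" → "himmev".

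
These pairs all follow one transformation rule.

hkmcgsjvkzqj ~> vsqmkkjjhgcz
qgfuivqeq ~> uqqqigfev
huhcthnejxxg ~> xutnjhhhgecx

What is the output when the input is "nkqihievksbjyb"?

Rule — sort the characters into reverse alphabetical order, then move the first character to the end.
For "nkqihievksbjyb", step one produces "yvsqnkkjiihebb"; step two turns that into "vsqnkkjiihebby".

vsqnkkjiihebby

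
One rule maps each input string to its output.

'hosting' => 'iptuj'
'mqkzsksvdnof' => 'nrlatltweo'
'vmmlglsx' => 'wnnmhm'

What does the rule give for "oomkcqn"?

ppnld

Each output is the input with this applied: shift every letter 1 place forward in the alphabet (wrapping around), then delete the last 2 characters.
Starting from "oomkcqn": after the first operation, "ppnldro"; after the second, "ppnld".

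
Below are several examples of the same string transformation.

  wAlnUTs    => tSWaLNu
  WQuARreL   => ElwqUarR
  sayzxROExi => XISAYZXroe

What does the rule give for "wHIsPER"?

In each case the input is transformed by: flip the case of every letter, then move the last 2 characters to the front (rotate right by 2).
"wHIsPER" → "WhiSper" → "erWhiSp".

erWhiSp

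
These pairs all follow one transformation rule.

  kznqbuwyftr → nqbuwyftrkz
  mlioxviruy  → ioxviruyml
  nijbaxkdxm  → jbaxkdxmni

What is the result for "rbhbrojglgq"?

The pattern: move the first 2 characters to the end (rotate left by 2).
Applying that to "rbhbrojglgq" gives "hbrojglgqrb".

hbrojglgqrb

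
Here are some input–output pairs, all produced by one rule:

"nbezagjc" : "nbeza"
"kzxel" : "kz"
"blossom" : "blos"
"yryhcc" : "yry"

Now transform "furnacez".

furna

The rule is to delete the last 3 characters.
"furnacez" → "furna".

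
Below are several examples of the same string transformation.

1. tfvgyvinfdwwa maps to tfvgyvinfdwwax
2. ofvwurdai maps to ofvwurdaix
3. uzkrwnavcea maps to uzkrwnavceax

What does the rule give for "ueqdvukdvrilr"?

Rule — append "x".
So "ueqdvukdvrilr" becomes "ueqdvukdvrilrx".

ueqdvukdvrilrx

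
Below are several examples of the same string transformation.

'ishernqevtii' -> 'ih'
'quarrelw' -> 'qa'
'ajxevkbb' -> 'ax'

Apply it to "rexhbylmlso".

In each case the input is transformed by: keep every other character starting from the first (positions 1st, 3rd, 5th, ...), then keep only the first 2 characters.
"rexhbylmlso" → "rxbllo" → "rx".

rx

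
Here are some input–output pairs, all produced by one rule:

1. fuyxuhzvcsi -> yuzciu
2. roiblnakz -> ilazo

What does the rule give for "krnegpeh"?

In each case the input is transformed by: move the first 2 characters to the end (rotate left by 2), then keep every other character starting from the first (positions 1st, 3rd, 5th, ...).
"krnegpeh" → "negpehkr" → "ngek".

ngek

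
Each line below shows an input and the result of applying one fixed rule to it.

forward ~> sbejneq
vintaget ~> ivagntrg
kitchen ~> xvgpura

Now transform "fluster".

Rule — shift every letter 13 places forward in the alphabet (wrapping around) — i.e. ROT13.
So "fluster" becomes "syhfgre".

syhfgre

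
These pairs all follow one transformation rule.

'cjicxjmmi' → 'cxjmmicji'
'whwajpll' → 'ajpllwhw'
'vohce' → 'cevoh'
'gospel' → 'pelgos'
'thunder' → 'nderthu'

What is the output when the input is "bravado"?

In each case the input is transformed by: move the first 3 characters to the end (rotate left by 3).
On "bravado" that produces "vadobra".

vadobra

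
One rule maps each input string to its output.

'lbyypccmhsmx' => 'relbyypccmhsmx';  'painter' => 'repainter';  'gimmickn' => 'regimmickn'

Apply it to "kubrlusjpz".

The rule is to prepend "re".
So "kubrlusjpz" becomes "rekubrlusjpz".

rekubrlusjpz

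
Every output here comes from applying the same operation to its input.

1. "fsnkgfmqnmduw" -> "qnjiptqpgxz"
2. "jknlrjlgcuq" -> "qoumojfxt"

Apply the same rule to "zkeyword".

hbzrug

Rule — delete the first 2 characters, then shift every letter 3 places forward in the alphabet (wrapping around).
Working it through for "zkeyword": intermediate "eyword", final "hbzrug".
(Check on "fsnkgfmqnmduw": → "nkgfmqnmduw" → "qnjiptqpgxz" ✓)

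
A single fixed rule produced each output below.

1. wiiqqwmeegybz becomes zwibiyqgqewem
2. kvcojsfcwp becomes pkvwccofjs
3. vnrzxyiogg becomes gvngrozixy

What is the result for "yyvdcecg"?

What's happening: swap the first and last characters, then take characters alternately from the front and the back (1st, last, 2nd, 2nd-last, ...).
So "yyvdcecg" becomes "gyycvedc".

gyycvedc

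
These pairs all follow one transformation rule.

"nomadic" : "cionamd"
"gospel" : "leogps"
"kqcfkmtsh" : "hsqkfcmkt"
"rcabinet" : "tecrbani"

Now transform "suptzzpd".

Rule — move the last 2 characters to the front (rotate right by 2), then swap each adjacent pair of characters (1↔2, 3↔4, ...).
Applying both steps to "suptzzpd": "pdsuptzz", then "dpustpzz".

dpustpzz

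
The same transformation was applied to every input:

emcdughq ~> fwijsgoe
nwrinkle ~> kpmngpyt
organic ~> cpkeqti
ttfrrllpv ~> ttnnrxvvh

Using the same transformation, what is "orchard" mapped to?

jctfqte

What's happening: shift every letter 2 places forward in the alphabet (wrapping around), then move the first 3 characters to the end (rotate left by 3).
On "orchard" that produces "jctfqte".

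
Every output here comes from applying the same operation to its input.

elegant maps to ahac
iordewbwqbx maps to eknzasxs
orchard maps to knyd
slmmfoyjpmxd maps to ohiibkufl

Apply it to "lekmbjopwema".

Rule — shift every letter 4 places backward in the alphabet (wrapping around), then delete the last 3 characters.
For "lekmbjopwema", step one produces "hagixfklsaiw"; step two turns that into "hagixfkls".

hagixfkls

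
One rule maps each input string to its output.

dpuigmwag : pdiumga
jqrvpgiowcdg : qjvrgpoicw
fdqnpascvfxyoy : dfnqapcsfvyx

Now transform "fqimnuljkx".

The rule is to swap each adjacent pair of characters (1↔2, 3↔4, ...), then delete the last 2 characters.
For "fqimnuljkx", step one produces "qfmiunjlxk"; step two turns that into "qfmiunjl".

qfmiunjl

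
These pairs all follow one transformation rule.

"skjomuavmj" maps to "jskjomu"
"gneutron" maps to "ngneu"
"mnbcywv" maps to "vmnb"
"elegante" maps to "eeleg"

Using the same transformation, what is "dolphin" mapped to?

ndol

The rule is to move the last character to the front, then delete the last 3 characters.
Applying both steps to "dolphin": "ndolphi", then "ndol".
(Check on "mnbcywv": → "vmnbcyw" → "vmnb" ✓)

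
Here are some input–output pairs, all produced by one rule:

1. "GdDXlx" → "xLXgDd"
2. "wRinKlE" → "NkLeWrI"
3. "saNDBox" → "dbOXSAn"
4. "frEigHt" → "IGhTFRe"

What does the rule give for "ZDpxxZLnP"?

XXzlNpzdP

Rule — move the first 3 characters to the end (rotate left by 3), then flip the case of every letter.
So "ZDpxxZLnP" becomes "XXzlNpzdP".
(Check on "wRinKlE": → "nKlEwRi" → "NkLeWrI" ✓)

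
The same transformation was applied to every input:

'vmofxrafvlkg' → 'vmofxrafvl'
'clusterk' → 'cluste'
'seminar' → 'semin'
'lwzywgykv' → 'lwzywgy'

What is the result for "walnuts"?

What's happening: delete the last 2 characters.
For "walnuts" the result is "walnu".

walnu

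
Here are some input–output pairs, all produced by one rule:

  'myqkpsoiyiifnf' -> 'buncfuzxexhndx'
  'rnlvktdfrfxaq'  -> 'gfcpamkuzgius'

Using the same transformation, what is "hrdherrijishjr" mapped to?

wggyswwhtxgygx

In each case the input is transformed by: take characters alternately from the front and the back (1st, last, 2nd, 2nd-last, ...), then shift every letter 11 places backward in the alphabet (wrapping around).
Applying both steps to "hrdherrijishjr": "hrrjdhhseirjri", then "wggyswwhtxgygx".
(Check on "rnlvktdfrfxaq": → "rqnalxvfkrtfd" → "gfcpamkuzgius" ✓)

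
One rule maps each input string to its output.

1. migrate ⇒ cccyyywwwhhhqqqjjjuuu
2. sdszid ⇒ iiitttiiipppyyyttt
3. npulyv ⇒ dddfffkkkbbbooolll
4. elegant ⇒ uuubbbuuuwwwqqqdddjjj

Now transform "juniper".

zzzkkkdddyyyfffuuuhhh

Rule — repeat every character 3 times, then shift every letter 10 places backward in the alphabet (wrapping around).
On "juniper": the first step gives "jjjuuunnniiipppeeerrr", and the second then gives "zzzkkkdddyyyfffuuuhhh".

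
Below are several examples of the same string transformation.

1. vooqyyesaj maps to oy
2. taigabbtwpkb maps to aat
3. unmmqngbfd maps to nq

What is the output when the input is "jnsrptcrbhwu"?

npr

Looking at the pairs, the operation is to delete the last 3 characters, then keep one character in every 3, starting at position 2 (positions 2nd, 5th, 8th, ...).
Applying both steps to "jnsrptcrbhwu": "jnsrptcrb", then "npr".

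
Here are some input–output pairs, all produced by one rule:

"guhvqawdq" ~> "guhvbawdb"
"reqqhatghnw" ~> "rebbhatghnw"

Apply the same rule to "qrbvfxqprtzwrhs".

What's happening: replace every "q" with "b".
So "qrbvfxqprtzwrhs" becomes "brbvfxbprtzwrhs".

brbvfxbprtzwrhs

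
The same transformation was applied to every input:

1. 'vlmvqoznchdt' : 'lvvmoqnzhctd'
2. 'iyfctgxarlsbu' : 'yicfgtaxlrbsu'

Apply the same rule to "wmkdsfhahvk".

The pattern: swap each adjacent pair of characters (1↔2, 3↔4, ...).
So "wmkdsfhahvk" becomes "mwdkfsahvhk".

mwdkfsahvhk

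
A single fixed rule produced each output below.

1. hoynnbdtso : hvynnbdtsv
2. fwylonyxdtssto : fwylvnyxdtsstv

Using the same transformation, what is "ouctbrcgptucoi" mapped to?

Looking at the pairs, the operation is to replace every "o" with "v".
So "ouctbrcgptucoi" becomes "vuctbrcgptucvi".

vuctbrcgptucvi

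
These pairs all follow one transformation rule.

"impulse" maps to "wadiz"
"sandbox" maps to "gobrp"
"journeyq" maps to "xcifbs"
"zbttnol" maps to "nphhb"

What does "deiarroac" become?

rswoffc

Rule — delete the last 2 characters, then shift every letter 12 places backward in the alphabet (wrapping around).
Working it through for "deiarroac": intermediate "deiarro", final "rswoffc".
(Check on "impulse": → "impul" → "wadiz" ✓)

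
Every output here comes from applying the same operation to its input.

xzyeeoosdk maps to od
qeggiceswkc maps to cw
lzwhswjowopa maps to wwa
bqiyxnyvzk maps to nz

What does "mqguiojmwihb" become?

owb

The pattern: delete the first 3 characters, then keep one character in every 3, starting at position 3 (positions 3rd, 6th, 9th, ...).
Starting from "mqguiojmwihb": after the first operation, "uiojmwihb"; after the second, "owb".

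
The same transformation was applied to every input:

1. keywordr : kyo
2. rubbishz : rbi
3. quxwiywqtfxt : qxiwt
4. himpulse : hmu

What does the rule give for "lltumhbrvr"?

ltmb

Looking at the pairs, the operation is to delete the last 3 characters, then keep every other character starting from the first (positions 1st, 3rd, 5th, ...).
Working it through for "lltumhbrvr": intermediate "lltumhb", final "ltmb".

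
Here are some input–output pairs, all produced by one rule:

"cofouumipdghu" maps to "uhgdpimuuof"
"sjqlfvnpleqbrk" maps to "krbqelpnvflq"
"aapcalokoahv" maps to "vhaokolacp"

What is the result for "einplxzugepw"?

Rule — delete the first 2 characters, then reverse the string.
Working it through for "einplxzugepw": intermediate "nplxzugepw", final "wpeguzxlpn".
(Check on "cofouumipdghu": → "fouumipdghu" → "uhgdpimuuof" ✓)

wpeguzxlpn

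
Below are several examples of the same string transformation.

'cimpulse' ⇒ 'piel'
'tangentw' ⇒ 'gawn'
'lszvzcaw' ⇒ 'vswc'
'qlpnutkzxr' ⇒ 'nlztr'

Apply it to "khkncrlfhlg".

nhfrl

The transformation: keep every other character starting from the second (positions 2nd, 4th, 6th, ...), then swap each adjacent pair of characters (1↔2, 3↔4, ...).
Working it through for "khkncrlfhlg": intermediate "hnrfl", final "nhfrl".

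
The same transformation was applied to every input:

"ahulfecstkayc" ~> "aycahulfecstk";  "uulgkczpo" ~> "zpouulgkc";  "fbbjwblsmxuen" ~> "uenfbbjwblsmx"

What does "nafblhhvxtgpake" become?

Rule — move the last 3 characters to the front (rotate right by 3).
"nafblhhvxtgpake" → "akenafblhhvxtgp".

akenafblhhvxtgp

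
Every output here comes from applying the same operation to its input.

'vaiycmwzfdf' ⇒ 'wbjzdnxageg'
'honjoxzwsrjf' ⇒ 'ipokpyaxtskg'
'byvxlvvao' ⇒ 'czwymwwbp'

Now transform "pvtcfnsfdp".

The pattern: shift every letter 1 place forward in the alphabet (wrapping around).
Applying that to "pvtcfnsfdp" gives "qwudgotgeq".

qwudgotgeq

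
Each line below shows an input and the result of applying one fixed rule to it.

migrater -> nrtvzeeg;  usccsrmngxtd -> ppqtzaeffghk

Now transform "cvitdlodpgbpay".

The transformation: sort the characters into alphabetical order, then shift every letter 13 places forward in the alphabet (wrapping around) — i.e. ROT13.
"cvitdlodpgbpay" → "nopqqtvybccgil".

nopqqtvybccgil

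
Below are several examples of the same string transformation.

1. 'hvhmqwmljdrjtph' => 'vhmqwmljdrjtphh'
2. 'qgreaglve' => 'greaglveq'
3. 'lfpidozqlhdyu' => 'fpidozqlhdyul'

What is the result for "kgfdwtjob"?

Each output is the input with this applied: move the first character to the end.
Doing the same to "kgfdwtjob": "gfdwtjobk".

gfdwtjobk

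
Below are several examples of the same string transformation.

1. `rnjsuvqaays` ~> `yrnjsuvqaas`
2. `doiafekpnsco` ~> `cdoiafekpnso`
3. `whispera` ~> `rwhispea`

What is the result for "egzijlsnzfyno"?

negzijlsnzfyo

What's happening: move the last character to the front, then swap the first and last characters.
Working it through for "egzijlsnzfyno": intermediate "oegzijlsnzfyn", final "negzijlsnzfyo".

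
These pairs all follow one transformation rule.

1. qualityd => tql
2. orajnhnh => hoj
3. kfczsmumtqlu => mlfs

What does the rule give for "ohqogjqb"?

joo

The transformation: swap the front and back halves of the string, then keep one character in every 3, starting at position 2 (positions 2nd, 5th, 8th, ...).
Starting from "ohqogjqb": after the first operation, "gjqbohqo"; after the second, "joo".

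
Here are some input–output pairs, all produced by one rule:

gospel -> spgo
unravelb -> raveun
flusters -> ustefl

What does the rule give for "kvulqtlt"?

The transformation: delete the last 2 characters, then move the first 2 characters to the end (rotate left by 2).
"kvulqtlt" → "kvulqt" → "ulqtkv".
(Check on "flusters": → "fluste" → "ustefl" ✓)

ulqtkv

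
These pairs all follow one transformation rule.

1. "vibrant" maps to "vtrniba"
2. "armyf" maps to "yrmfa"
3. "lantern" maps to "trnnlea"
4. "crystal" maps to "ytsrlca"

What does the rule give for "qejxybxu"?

In each case the input is transformed by: sort the characters into reverse alphabetical order.
Applying that to "qejxybxu" gives "yxxuqjeb".

yxxuqjeb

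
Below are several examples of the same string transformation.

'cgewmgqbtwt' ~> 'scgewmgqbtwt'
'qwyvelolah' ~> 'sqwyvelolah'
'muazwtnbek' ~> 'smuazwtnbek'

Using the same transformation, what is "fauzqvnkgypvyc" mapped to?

sfauzqvnkgypvyc

The transformation: prepend "s".
On "fauzqvnkgypvyc" that produces "sfauzqvnkgypvyc".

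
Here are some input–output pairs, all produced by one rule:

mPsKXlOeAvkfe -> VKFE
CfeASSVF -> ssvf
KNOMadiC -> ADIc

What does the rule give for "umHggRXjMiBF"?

mIbf

The rule is to flip the case of every letter, then keep only the last 4 characters.
"umHggRXjMiBF" → "UMhGGrxJmIbf" → "mIbf".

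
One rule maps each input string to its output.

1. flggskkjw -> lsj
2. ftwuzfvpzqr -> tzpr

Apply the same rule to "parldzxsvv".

Each output is the input with this applied: keep one character in every 3, starting at position 2 (positions 2nd, 5th, 8th, ...).
For "parldzxsvv" the result is "ads".

ads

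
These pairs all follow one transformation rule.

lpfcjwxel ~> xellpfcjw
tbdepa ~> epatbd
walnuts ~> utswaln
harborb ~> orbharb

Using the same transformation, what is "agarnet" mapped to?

netagar

The transformation: move the last 3 characters to the front (rotate right by 3).
On "agarnet" that produces "netagar".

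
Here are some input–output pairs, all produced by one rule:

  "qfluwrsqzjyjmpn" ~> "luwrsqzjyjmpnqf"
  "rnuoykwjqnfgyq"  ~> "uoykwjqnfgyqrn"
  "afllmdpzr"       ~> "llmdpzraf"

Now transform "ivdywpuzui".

The pattern: move the first 2 characters to the end (rotate left by 2).
So "ivdywpuzui" becomes "dywpuzuiiv".

dywpuzuiiv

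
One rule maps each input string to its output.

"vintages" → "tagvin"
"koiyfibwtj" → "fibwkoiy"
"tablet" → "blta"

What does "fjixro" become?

ixfj

What's happening: delete the last 2 characters, then swap the front and back halves of the string.
On "fjixro": the first step gives "fjix", and the second then gives "ixfj".
(Check on "tablet": → "tabl" → "blta" ✓)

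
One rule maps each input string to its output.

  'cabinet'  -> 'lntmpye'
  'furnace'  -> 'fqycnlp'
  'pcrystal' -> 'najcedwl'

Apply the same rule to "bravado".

cmglolz

The transformation: swap each adjacent pair of characters (1↔2, 3↔4, ...), then shift every letter 11 places forward in the alphabet (wrapping around).
For "bravado", step one produces "rbvadao"; step two turns that into "cmglolz".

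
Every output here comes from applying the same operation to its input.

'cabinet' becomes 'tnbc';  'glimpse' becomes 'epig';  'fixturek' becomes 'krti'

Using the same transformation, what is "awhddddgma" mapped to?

agddw

What's happening: reverse the string, then keep every other character starting from the first (positions 1st, 3rd, 5th, ...).
On "awhddddgma": the first step gives "amgddddhwa", and the second then gives "agddw".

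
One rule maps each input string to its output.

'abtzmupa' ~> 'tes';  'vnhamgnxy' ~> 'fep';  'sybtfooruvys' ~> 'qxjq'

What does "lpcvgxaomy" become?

Each output is the input with this applied: shift every letter 8 places backward in the alphabet (wrapping around), then keep one character in every 3, starting at position 2 (positions 2nd, 5th, 8th, ...).
For "lpcvgxaomy" the result is "hyg".

hyg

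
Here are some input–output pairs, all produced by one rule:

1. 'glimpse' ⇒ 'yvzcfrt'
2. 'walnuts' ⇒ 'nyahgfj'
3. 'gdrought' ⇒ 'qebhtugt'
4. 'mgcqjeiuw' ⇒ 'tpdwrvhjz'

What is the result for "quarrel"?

hneeryd

The rule is to move the first character to the end, then shift every letter 13 places forward in the alphabet (wrapping around) — i.e. ROT13.
Starting from "quarrel": after the first operation, "uarrelq"; after the second, "hneeryd".
(Check on "mgcqjeiuw": → "gcqjeiuwm" → "tpdwrvhjz" ✓)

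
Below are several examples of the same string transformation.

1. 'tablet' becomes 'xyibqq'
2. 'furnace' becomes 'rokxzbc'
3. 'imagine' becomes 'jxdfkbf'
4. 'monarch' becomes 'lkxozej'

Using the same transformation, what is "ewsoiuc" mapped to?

tplfrzb

The rule is to shift every letter 3 places backward in the alphabet (wrapping around), then move the first character to the end.
"ewsoiuc" → "btplfrz" → "tplfrzb".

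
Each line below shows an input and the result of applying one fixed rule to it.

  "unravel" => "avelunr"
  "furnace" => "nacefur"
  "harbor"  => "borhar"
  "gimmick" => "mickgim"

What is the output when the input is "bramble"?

The pattern: move the first 3 characters to the end (rotate left by 3).
So "bramble" becomes "mblebra".

mblebra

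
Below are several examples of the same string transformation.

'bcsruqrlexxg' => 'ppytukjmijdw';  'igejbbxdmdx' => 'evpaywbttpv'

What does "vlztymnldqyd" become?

iqvndrlqefdv

The rule is to shift every letter 8 places backward in the alphabet (wrapping around), then move the last 3 characters to the front (rotate right by 3).
"vlztymnldqyd" → "ndrlqefdviqv" → "iqvndrlqefdv".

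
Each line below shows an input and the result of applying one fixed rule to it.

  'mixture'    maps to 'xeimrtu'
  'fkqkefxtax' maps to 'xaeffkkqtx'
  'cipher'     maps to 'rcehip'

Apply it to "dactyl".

In each case the input is transformed by: sort the characters into alphabetical order, then move the last character to the front.
Applying both steps to "dactyl": "acdlty", then "yacdlt".
(Check on "fkqkefxtax": → "aeffkkqtxx" → "xaeffkkqtx" ✓)

yacdlt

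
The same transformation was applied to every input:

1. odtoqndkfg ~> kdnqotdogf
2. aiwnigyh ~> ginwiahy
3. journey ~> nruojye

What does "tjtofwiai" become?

iwfotjtia

The pattern: reverse the string, then move the first 2 characters to the end (rotate left by 2).
"tjtofwiai" → "iwfotjtia".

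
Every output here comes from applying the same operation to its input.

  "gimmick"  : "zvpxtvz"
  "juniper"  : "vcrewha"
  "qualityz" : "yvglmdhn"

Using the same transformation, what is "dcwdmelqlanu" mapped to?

The transformation: shift every letter 13 places forward in the alphabet (wrapping around) — i.e. ROT13, then move the first 3 characters to the end (rotate left by 3).
Applying both steps to "dcwdmelqlanu": "qpjqzrydynah", then "qzrydynahqpj".
(Check on "juniper": → "whavcre" → "vcrewha" ✓)

qzrydynahqpj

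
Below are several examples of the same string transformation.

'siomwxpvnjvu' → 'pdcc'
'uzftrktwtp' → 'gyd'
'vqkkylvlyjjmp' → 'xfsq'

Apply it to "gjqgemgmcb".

qlt

The transformation: keep one character in every 3, starting at position 2 (positions 2nd, 5th, 8th, ...), then shift every letter 7 places forward in the alphabet (wrapping around).
Applying both steps to "gjqgemgmcb": "jem", then "qlt".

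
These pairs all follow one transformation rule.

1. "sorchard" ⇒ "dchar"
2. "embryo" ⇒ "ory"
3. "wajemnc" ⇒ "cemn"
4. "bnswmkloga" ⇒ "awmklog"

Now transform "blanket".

The pattern: delete the first 3 characters, then move the last character to the front.
On "blanket" that produces "tnke".

tnke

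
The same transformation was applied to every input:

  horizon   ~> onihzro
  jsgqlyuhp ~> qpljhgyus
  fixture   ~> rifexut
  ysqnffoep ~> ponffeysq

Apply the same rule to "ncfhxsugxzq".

Rule — sort the characters into reverse alphabetical order, then move the first 3 characters to the end (rotate left by 3).
Applying both steps to "ncfhxsugxzq": "zxxusqnhgfc", then "usqnhgfczxx".

usqnhgfczxx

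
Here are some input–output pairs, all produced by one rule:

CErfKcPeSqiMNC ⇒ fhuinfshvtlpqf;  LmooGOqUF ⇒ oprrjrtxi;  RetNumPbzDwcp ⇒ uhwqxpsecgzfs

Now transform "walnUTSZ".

The rule is to shift every letter 3 places forward in the alphabet (wrapping around), then convert every letter to lowercase.
Starting from "walnUTSZ": after the first operation, "zdoqXWVC"; after the second, "zdoqxwvc".

zdoqxwvc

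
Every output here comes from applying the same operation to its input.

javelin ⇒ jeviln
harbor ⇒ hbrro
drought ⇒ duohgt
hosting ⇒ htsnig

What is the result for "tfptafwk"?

Each output is the input with this applied: swap each adjacent pair of characters (1↔2, 3↔4, ...), then delete the first character.
On "tfptafwk": the first step gives "fttpfakw", and the second then gives "ttpfakw".

ttpfakw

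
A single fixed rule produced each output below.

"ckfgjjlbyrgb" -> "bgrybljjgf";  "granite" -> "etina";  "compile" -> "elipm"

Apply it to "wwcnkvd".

dvknc

Each output is the input with this applied: reverse the string, then delete the last 2 characters.
On "wwcnkvd" that produces "dvknc".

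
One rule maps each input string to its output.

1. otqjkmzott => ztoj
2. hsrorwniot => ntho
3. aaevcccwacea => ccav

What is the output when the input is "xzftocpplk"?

pkxt

The transformation: keep one character in every 3, starting at position 1 (positions 1st, 4th, 7th, ...), then move the first 2 characters to the end (rotate left by 2).
Doing the same to "xzftocpplk": "pkxt".
(Check on "otqjkmzott": → "ojzt" → "ztoj" ✓)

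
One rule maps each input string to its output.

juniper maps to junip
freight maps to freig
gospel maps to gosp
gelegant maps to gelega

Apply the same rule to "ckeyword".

ckeywo

What's happening: delete the last 2 characters.
Applying that to "ckeyword" gives "ckeywo".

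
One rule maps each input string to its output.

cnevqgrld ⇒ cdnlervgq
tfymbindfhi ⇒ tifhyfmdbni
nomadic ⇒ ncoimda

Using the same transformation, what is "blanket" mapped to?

The rule is to take characters alternately from the front and the back (1st, last, 2nd, 2nd-last, ...).
On "blanket" that produces "btleakn".

btleakn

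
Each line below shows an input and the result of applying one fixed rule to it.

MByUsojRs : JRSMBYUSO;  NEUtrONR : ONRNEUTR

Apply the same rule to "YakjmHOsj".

OSJYAKJMH

In each case the input is transformed by: move the last 3 characters to the front (rotate right by 3), then convert every letter to uppercase.
For "YakjmHOsj" the result is "OSJYAKJMH".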